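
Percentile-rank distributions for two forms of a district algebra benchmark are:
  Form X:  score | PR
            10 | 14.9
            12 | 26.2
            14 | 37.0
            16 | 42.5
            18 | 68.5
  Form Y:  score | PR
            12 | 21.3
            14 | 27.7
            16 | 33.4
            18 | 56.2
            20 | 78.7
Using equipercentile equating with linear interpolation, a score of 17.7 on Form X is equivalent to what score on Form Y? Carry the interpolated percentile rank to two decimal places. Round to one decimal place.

18.7

PR of 17.7 on Form X: 42.5 + (17.7 − 16)/(18 − 16) × (68.5 − 42.5) = 64.60
On Form Y, PR 64.60 falls between score 18 (PR 56.2) and 20 (PR 78.7).
Interpolate: 18 + (64.60 − 56.2)/(78.7 − 56.2) × (20 − 18) = 18.7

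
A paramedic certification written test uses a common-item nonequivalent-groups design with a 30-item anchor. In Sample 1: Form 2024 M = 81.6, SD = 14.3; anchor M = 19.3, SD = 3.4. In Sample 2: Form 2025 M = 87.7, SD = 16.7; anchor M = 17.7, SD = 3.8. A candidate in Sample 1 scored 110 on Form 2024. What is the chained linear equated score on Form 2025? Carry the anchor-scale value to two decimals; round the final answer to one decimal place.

124.4

Form 2024 → anchor (Sample 1): v = (3.4/14.3)(110 − 81.6) + 19.3 = 26.05
anchor → Form 2025 (Sample 2): y = (16.7/3.8)(26.05 − 17.7) + 87.7 = 124.4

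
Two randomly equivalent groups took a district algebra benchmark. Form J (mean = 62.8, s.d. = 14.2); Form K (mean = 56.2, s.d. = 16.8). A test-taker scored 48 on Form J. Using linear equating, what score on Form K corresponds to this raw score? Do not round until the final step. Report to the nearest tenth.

Linear equating: y = (SD_Y/SD_X)(x − M_X) + M_Y
y = (16.8/14.2)(48 − 62.8) + 56.2
y = 1.183099 × -14.8 + 56.2 = -17.5099 + 56.2 = 38.7

38.7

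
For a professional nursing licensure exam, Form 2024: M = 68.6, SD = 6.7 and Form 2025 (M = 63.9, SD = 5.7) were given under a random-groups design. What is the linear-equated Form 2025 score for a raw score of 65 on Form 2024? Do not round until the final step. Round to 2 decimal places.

60.84

Linear equating: y = (SD_Y/SD_X)(x − M_X) + M_Y
y = (5.7/6.7)(65 − 68.6) + 63.9
y = 0.850746 × -3.6 + 63.9 = -3.0627 + 63.9 = 60.84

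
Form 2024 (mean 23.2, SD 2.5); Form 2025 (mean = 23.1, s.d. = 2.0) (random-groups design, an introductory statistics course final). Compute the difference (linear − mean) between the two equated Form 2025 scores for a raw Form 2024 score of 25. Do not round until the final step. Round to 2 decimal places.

-0.36

Mean-equated: 25 + (23.1 − 23.2) = 24.90
Linear-equated: (2.0/2.5)(25 − 23.2) + 23.1 = 24.540
Difference = 24.540 − 24.90 = -0.36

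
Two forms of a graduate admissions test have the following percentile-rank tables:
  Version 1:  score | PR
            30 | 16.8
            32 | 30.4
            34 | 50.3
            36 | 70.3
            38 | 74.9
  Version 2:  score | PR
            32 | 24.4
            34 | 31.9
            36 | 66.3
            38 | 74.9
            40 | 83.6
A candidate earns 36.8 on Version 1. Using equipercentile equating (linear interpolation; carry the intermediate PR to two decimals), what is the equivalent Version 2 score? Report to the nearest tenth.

37.4

PR of 36.8 on Version 1: 70.3 + (36.8 − 36)/(38 − 36) × (74.9 − 70.3) = 72.14
On Version 2, PR 72.14 falls between score 36 (PR 66.3) and 38 (PR 74.9).
Interpolate: 36 + (72.14 − 66.3)/(74.9 − 66.3) × (38 − 36) = 37.4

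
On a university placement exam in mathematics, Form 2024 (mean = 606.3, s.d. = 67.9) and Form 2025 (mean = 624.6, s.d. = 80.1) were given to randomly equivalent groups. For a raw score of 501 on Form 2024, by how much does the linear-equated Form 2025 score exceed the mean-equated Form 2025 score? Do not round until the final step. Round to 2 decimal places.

-18.92

Mean-equated: 501 + (624.6 − 606.3) = 519.30
Linear-equated: (80.1/67.9)(501 − 606.3) + 624.6 = 500.380
Difference = 500.380 − 519.30 = -18.92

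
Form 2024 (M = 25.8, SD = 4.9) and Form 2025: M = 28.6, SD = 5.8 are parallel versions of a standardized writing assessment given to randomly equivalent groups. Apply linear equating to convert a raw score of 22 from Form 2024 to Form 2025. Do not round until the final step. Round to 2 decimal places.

24.10

Linear equating: y = (SD_Y/SD_X)(x − M_X) + M_Y
y = (5.8/4.9)(22 − 25.8) + 28.6
y = 1.183673 × -3.8 + 28.6 = -4.4980 + 28.6 = 24.10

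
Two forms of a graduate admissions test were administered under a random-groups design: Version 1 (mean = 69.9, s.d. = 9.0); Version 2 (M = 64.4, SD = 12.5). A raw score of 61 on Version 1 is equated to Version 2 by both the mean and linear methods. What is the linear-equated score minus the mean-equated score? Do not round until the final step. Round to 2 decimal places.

-3.46

Mean-equated: 61 + (64.4 − 69.9) = 55.50
Linear-equated: (12.5/9.0)(61 − 69.9) + 64.4 = 52.039
Difference = 52.039 − 55.50 = -3.46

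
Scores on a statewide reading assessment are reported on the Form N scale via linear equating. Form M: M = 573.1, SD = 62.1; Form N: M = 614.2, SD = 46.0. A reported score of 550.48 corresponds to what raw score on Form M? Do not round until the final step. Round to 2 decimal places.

487.08

Invert y = (SD_Y/SD_X)(x − M_X) + M_Y:
x = (SD_X/SD_Y)(y − M_Y) + M_X = (62.1/46.0)(550.48 − 614.2) + 573.1
x = 1.350000 × -63.720 + 573.1 = 487.08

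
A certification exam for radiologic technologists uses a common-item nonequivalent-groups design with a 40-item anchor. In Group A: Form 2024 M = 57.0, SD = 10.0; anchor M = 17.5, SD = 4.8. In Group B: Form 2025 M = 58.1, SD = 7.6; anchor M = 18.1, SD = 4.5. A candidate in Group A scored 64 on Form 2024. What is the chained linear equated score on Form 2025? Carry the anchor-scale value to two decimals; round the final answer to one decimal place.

62.8

Form 2024 → anchor (Group A): v = (4.8/10.0)(64 − 57.0) + 17.5 = 20.86
anchor → Form 2025 (Group B): y = (7.6/4.5)(20.86 − 18.1) + 58.1 = 62.8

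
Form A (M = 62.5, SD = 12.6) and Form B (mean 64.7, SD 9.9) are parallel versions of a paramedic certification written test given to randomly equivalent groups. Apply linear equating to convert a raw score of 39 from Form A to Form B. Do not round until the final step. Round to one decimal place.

46.2

Linear equating: y = (SD_Y/SD_X)(x − M_X) + M_Y
y = (9.9/12.6)(39 − 62.5) + 64.7
y = 0.785714 × -23.5 + 64.7 = -18.4643 + 64.7 = 46.2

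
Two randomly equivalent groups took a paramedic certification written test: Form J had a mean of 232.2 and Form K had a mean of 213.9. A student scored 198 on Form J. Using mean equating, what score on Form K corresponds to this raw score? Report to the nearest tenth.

Mean equating: y = x + (M_Y − M_X) = 198 + (213.9 − 232.2) = 179.7

179.7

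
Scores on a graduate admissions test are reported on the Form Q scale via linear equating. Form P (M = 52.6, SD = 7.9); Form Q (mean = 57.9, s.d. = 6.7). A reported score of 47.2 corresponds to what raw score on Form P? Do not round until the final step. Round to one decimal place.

Invert y = (SD_Y/SD_X)(x − M_X) + M_Y:
x = (SD_X/SD_Y)(y − M_Y) + M_X = (7.9/6.7)(47.2 − 57.9) + 52.6
x = 1.179104 × -10.700 + 52.6 = 40.0

40.0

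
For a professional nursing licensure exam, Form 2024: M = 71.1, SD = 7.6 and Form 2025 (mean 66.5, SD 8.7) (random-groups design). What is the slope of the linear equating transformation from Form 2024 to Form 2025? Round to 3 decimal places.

A = SD_Y / SD_X = 8.7 / 7.6 = 1.145

1.145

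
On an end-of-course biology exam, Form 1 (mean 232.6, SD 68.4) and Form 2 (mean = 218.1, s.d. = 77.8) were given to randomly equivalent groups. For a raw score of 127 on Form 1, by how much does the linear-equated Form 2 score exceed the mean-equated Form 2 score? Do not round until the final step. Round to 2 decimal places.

-14.51

Mean-equated: 127 + (218.1 − 232.6) = 112.50
Linear-equated: (77.8/68.4)(127 − 232.6) + 218.1 = 97.988
Difference = 97.988 − 112.50 = -14.51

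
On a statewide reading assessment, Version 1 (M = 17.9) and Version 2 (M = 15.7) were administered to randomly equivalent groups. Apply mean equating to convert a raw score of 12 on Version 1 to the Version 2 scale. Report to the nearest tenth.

Mean equating: y = x + (M_Y − M_X) = 12 + (15.7 − 17.9) = 9.8

9.8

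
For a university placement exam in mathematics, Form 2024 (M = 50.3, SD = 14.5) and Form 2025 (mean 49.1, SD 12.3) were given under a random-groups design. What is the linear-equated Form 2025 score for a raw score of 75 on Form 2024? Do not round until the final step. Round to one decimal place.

70.1

Linear equating: y = (SD_Y/SD_X)(x − M_X) + M_Y
y = (12.3/14.5)(75 − 50.3) + 49.1
y = 0.848276 × 24.7 + 49.1 = 20.9524 + 49.1 = 70.1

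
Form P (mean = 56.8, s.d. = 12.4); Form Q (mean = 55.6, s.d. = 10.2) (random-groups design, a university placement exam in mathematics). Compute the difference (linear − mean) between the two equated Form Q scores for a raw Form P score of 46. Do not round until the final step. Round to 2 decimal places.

Mean-equated: 46 + (55.6 − 56.8) = 44.80
Linear-equated: (10.2/12.4)(46 − 56.8) + 55.6 = 46.716
Difference = 46.716 − 44.80 = 1.92

1.92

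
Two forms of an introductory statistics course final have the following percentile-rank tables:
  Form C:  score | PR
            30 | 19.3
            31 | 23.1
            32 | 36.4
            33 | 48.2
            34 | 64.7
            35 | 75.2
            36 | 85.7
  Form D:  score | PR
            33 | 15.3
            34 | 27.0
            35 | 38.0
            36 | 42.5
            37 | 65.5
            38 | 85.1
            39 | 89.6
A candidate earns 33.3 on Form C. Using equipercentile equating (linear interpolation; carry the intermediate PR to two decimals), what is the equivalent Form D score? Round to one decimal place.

36.5

PR of 33.3 on Form C: 48.2 + (33.3 − 33)/(34 − 33) × (64.7 − 48.2) = 53.15
On Form D, PR 53.15 falls between score 36 (PR 42.5) and 37 (PR 65.5).
Interpolate: 36 + (53.15 − 42.5)/(65.5 − 42.5) × (37 − 36) = 36.5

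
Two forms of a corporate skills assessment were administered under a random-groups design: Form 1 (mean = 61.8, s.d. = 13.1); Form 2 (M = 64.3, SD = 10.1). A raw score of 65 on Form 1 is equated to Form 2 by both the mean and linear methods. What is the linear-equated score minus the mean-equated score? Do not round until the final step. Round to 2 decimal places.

-0.73

Mean-equated: 65 + (64.3 − 61.8) = 67.50
Linear-equated: (10.1/13.1)(65 − 61.8) + 64.3 = 66.767
Difference = 66.767 − 67.50 = -0.73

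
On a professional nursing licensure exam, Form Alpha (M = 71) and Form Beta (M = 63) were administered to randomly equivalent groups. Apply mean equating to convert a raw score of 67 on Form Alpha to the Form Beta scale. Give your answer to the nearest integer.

59

Mean equating: y = x + (M_Y − M_X) = 67 + (63 − 71) = 59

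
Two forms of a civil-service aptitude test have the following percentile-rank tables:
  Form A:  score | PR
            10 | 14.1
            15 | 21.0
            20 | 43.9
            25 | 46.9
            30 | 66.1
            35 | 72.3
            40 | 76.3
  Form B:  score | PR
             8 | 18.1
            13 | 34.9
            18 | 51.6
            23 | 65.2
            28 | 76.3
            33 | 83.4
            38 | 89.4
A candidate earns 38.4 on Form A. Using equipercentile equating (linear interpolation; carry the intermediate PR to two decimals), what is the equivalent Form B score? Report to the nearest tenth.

PR of 38.4 on Form A: 72.3 + (38.4 − 35)/(40 − 35) × (76.3 − 72.3) = 75.02
On Form B, PR 75.02 falls between score 23 (PR 65.2) and 28 (PR 76.3).
Interpolate: 23 + (75.02 − 65.2)/(76.3 − 65.2) × (28 − 23) = 27.4

27.4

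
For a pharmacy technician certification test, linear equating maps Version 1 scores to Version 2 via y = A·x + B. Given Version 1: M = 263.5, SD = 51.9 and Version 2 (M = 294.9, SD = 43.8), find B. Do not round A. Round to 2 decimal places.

72.52

A = SD_Y / SD_X = 43.8 / 51.9 = 0.843931
B = M_Y − A·M_X = 294.9 − 0.843931 × 263.5 = 72.52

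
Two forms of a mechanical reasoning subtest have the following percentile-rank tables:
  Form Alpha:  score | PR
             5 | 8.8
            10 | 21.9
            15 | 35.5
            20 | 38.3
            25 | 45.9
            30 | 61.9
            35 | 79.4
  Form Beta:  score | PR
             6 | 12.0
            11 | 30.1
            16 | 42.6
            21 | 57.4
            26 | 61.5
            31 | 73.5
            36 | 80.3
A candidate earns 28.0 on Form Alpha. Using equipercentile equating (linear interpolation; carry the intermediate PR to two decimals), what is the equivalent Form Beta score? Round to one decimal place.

20.4

PR of 28.0 on Form Alpha: 45.9 + (28.0 − 25)/(30 − 25) × (61.9 − 45.9) = 55.50
On Form Beta, PR 55.50 falls between score 16 (PR 42.6) and 21 (PR 57.4).
Interpolate: 16 + (55.50 − 42.6)/(57.4 − 42.6) × (21 − 16) = 20.4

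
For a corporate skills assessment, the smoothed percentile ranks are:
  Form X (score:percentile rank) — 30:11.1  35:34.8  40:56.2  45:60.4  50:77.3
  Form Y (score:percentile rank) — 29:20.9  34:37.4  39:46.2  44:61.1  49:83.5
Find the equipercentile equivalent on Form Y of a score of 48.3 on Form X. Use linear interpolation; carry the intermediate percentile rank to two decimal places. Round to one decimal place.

46.3

PR of 48.3 on Form X: 60.4 + (48.3 − 45)/(50 − 45) × (77.3 − 60.4) = 71.55
On Form Y, PR 71.55 falls between score 44 (PR 61.1) and 49 (PR 83.5).
Interpolate: 44 + (71.55 − 61.1)/(83.5 − 61.1) × (49 − 44) = 46.3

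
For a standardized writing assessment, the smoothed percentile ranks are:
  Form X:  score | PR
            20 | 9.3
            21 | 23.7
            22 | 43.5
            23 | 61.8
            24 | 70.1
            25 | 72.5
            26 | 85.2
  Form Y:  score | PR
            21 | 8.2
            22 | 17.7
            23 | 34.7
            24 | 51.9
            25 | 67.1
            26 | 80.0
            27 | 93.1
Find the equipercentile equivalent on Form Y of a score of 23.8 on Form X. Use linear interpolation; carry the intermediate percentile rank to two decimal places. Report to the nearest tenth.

PR of 23.8 on Form X: 61.8 + (23.8 − 23)/(24 − 23) × (70.1 − 61.8) = 68.44
On Form Y, PR 68.44 falls between score 25 (PR 67.1) and 26 (PR 80.0).
Interpolate: 25 + (68.44 − 67.1)/(80.0 − 67.1) × (26 − 25) = 25.1

25.1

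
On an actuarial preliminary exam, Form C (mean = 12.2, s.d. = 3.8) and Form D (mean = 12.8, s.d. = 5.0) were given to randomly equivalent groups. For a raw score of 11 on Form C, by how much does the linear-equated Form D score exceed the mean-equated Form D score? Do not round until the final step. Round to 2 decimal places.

-0.38

Mean-equated: 11 + (12.8 − 12.2) = 11.60
Linear-equated: (5.0/3.8)(11 − 12.2) + 12.8 = 11.221
Difference = 11.221 − 11.60 = -0.38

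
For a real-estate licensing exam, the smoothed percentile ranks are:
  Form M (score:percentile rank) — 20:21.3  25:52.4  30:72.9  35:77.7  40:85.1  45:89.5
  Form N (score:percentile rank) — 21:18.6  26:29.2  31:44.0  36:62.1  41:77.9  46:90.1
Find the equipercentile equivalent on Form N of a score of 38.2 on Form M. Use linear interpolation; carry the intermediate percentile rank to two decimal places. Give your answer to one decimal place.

PR of 38.2 on Form M: 77.7 + (38.2 − 35)/(40 − 35) × (85.1 − 77.7) = 82.44
On Form N, PR 82.44 falls between score 41 (PR 77.9) and 46 (PR 90.1).
Interpolate: 41 + (82.44 − 77.9)/(90.1 − 77.9) × (46 − 41) = 42.9

42.9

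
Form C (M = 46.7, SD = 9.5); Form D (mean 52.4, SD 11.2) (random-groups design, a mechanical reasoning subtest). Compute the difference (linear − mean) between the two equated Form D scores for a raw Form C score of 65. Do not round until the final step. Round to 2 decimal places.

Mean-equated: 65 + (52.4 − 46.7) = 70.70
Linear-equated: (11.2/9.5)(65 − 46.7) + 52.4 = 73.975
Difference = 73.975 − 70.70 = 3.27

3.27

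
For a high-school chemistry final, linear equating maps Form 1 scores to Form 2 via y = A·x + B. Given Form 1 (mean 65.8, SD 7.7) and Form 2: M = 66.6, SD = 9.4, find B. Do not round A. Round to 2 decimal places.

-13.73

A = SD_Y / SD_X = 9.4 / 7.7 = 1.220779
B = M_Y − A·M_X = 66.6 − 1.220779 × 65.8 = -13.73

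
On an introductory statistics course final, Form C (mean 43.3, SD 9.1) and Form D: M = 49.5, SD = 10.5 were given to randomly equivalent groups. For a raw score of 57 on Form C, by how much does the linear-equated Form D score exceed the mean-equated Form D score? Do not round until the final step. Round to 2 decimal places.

Mean-equated: 57 + (49.5 − 43.3) = 63.20
Linear-equated: (10.5/9.1)(57 − 43.3) + 49.5 = 65.308
Difference = 65.308 − 63.20 = 2.11

2.11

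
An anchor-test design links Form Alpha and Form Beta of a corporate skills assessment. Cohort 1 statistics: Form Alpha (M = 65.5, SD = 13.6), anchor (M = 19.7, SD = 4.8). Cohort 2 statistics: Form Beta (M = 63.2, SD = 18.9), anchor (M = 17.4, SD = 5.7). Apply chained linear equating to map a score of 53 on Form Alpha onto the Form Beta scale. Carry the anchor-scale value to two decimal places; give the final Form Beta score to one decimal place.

Form Alpha → anchor (Cohort 1): v = (4.8/13.6)(53 − 65.5) + 19.7 = 15.29
anchor → Form Beta (Cohort 2): y = (18.9/5.7)(15.29 − 17.4) + 63.2 = 56.2

56.2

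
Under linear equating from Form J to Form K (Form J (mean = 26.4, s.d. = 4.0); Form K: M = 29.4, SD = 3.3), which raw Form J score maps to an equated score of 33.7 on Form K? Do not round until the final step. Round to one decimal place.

31.6

Invert y = (SD_Y/SD_X)(x − M_X) + M_Y:
x = (SD_X/SD_Y)(y − M_Y) + M_X = (4.0/3.3)(33.7 − 29.4) + 26.4
x = 1.212121 × 4.300 + 26.4 = 31.6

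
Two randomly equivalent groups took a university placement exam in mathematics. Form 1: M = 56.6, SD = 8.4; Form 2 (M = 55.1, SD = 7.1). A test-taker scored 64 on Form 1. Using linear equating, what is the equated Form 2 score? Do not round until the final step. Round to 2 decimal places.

Linear equating: y = (SD_Y/SD_X)(x − M_X) + M_Y
y = (7.1/8.4)(64 − 56.6) + 55.1
y = 0.845238 × 7.4 + 55.1 = 6.2548 + 55.1 = 61.35

61.35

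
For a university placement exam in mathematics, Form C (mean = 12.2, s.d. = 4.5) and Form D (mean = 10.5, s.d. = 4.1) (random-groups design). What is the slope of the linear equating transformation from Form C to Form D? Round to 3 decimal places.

0.911

A = SD_Y / SD_X = 4.1 / 4.5 = 0.911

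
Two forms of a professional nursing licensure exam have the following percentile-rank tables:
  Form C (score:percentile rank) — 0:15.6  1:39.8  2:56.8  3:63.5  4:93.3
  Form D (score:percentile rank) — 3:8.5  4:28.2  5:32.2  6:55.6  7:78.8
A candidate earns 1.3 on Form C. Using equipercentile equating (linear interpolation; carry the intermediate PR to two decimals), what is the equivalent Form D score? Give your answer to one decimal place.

PR of 1.3 on Form C: 39.8 + (1.3 − 1)/(2 − 1) × (56.8 − 39.8) = 44.90
On Form D, PR 44.90 falls between score 5 (PR 32.2) and 6 (PR 55.6).
Interpolate: 5 + (44.90 − 32.2)/(55.6 − 32.2) × (6 − 5) = 5.5

5.5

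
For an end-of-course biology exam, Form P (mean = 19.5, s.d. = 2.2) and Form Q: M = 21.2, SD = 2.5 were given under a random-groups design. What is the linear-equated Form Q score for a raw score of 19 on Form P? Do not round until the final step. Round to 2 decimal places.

Linear equating: y = (SD_Y/SD_X)(x − M_X) + M_Y
y = (2.5/2.2)(19 − 19.5) + 21.2
y = 1.136364 × -0.5 + 21.2 = -0.5682 + 21.2 = 20.63

20.63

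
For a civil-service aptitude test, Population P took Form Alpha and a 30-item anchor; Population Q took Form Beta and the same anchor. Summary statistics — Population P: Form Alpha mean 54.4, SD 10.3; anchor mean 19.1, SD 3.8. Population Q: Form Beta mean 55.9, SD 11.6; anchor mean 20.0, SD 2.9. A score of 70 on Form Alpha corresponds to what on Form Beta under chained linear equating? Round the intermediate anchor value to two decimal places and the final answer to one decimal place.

75.3

Form Alpha → anchor (Population P): v = (3.8/10.3)(70 − 54.4) + 19.1 = 24.86
anchor → Form Beta (Population Q): y = (11.6/2.9)(24.86 − 20.0) + 55.9 = 75.3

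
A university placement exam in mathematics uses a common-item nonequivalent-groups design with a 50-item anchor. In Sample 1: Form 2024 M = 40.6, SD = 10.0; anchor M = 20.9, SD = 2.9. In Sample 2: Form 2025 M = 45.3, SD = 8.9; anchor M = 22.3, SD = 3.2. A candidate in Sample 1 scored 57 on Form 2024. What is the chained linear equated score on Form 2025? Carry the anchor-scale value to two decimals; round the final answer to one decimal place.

54.6

Form 2024 → anchor (Sample 1): v = (2.9/10.0)(57 − 40.6) + 20.9 = 25.66
anchor → Form 2025 (Sample 2): y = (8.9/3.2)(25.66 − 22.3) + 45.3 = 54.6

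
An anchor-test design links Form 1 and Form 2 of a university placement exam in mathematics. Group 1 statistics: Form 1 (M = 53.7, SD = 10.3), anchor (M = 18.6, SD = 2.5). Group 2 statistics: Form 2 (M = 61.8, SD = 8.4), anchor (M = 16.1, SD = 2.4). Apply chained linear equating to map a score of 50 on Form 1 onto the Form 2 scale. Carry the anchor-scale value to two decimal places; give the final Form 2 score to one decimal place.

Form 1 → anchor (Group 1): v = (2.5/10.3)(50 − 53.7) + 18.6 = 17.70
anchor → Form 2 (Group 2): y = (8.4/2.4)(17.70 − 16.1) + 61.8 = 67.4

67.4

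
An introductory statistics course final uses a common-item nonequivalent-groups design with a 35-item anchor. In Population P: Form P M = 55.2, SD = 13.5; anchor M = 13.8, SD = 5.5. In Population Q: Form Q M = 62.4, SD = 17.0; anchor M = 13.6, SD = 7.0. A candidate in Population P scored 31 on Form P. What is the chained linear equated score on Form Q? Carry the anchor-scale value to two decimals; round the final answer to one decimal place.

38.9

Form P → anchor (Population P): v = (5.5/13.5)(31 − 55.2) + 13.8 = 3.94
anchor → Form Q (Population Q): y = (17.0/7.0)(3.94 − 13.6) + 62.4 = 38.9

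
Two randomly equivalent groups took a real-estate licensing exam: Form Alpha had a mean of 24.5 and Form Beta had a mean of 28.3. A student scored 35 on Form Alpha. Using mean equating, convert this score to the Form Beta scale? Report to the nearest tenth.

Mean equating: y = x + (M_Y − M_X) = 35 + (28.3 − 24.5) = 38.8

38.8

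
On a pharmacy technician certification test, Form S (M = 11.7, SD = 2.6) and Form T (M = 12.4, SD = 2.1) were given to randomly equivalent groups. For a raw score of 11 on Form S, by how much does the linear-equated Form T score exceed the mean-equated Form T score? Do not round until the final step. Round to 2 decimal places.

Mean-equated: 11 + (12.4 − 11.7) = 11.70
Linear-equated: (2.1/2.6)(11 − 11.7) + 12.4 = 11.835
Difference = 11.835 − 11.70 = 0.13

0.13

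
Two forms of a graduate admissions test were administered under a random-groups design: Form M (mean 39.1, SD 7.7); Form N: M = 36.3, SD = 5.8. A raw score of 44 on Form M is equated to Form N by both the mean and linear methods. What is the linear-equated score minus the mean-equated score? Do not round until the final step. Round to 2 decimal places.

-1.21

Mean-equated: 44 + (36.3 − 39.1) = 41.20
Linear-equated: (5.8/7.7)(44 − 39.1) + 36.3 = 39.991
Difference = 39.991 − 41.20 = -1.21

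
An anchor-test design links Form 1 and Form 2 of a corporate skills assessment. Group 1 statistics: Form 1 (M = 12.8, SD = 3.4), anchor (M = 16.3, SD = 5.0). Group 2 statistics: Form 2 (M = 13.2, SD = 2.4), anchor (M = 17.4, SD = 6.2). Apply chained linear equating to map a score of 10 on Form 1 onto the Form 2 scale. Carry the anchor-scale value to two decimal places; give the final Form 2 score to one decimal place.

11.2

Form 1 → anchor (Group 1): v = (5.0/3.4)(10 − 12.8) + 16.3 = 12.18
anchor → Form 2 (Group 2): y = (2.4/6.2)(12.18 − 17.4) + 13.2 = 11.2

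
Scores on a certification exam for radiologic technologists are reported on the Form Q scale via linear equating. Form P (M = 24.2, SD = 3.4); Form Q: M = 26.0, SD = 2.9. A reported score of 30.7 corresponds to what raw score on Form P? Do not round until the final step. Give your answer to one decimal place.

29.7

Invert y = (SD_Y/SD_X)(x − M_X) + M_Y:
x = (SD_X/SD_Y)(y − M_Y) + M_X = (3.4/2.9)(30.7 − 26.0) + 24.2
x = 1.172414 × 4.700 + 24.2 = 29.7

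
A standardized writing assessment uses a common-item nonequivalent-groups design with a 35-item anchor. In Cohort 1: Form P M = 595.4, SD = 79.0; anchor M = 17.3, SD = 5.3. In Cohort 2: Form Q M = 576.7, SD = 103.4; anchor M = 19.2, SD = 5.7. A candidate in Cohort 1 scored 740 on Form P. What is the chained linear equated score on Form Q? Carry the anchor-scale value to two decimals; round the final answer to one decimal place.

718.2

Form P → anchor (Cohort 1): v = (5.3/79.0)(740 − 595.4) + 17.3 = 27.00
anchor → Form Q (Cohort 2): y = (103.4/5.7)(27.00 − 19.2) + 576.7 = 718.2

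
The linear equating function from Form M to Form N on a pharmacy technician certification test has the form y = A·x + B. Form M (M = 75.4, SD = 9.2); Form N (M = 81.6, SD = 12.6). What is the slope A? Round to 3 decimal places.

1.370

A = SD_Y / SD_X = 12.6 / 9.2 = 1.370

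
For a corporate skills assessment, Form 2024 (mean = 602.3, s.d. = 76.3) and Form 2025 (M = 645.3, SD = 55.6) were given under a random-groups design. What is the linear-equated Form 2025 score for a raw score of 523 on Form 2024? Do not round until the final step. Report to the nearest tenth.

587.5

Linear equating: y = (SD_Y/SD_X)(x − M_X) + M_Y
y = (55.6/76.3)(523 − 602.3) + 645.3
y = 0.728702 × -79.3 + 645.3 = -57.7861 + 645.3 = 587.5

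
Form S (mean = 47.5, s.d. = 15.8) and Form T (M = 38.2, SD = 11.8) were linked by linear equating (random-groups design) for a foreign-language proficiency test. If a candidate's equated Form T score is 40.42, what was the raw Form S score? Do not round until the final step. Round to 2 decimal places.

50.47

Invert y = (SD_Y/SD_X)(x − M_X) + M_Y:
x = (SD_X/SD_Y)(y − M_Y) + M_X = (15.8/11.8)(40.42 − 38.2) + 47.5
x = 1.338983 × 2.220 + 47.5 = 50.47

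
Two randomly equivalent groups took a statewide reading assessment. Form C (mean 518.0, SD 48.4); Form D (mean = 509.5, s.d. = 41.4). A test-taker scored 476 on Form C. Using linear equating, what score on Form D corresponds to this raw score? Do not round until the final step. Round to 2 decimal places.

Linear equating: y = (SD_Y/SD_X)(x − M_X) + M_Y
y = (41.4/48.4)(476 − 518.0) + 509.5
y = 0.855372 × -42.0 + 509.5 = -35.9256 + 509.5 = 473.57

473.57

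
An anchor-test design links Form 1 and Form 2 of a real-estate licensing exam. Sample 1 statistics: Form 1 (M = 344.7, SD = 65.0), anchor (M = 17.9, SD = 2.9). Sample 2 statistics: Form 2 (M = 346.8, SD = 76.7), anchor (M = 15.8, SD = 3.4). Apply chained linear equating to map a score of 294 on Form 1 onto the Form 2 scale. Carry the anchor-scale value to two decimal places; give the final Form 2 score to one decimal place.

Form 1 → anchor (Sample 1): v = (2.9/65.0)(294 − 344.7) + 17.9 = 15.64
anchor → Form 2 (Sample 2): y = (76.7/3.4)(15.64 − 15.8) + 346.8 = 343.2

343.2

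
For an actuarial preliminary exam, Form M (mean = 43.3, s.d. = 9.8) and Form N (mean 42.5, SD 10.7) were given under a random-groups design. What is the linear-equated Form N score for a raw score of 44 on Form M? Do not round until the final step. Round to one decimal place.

43.3

Linear equating: y = (SD_Y/SD_X)(x − M_X) + M_Y
y = (10.7/9.8)(44 − 43.3) + 42.5
y = 1.091837 × 0.7 + 42.5 = 0.7643 + 42.5 = 43.3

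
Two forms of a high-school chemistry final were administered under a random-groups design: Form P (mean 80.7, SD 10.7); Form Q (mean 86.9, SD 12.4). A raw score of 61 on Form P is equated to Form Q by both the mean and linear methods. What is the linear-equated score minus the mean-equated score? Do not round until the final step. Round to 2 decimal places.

-3.13

Mean-equated: 61 + (86.9 − 80.7) = 67.20
Linear-equated: (12.4/10.7)(61 − 80.7) + 86.9 = 64.070
Difference = 64.070 − 67.20 = -3.13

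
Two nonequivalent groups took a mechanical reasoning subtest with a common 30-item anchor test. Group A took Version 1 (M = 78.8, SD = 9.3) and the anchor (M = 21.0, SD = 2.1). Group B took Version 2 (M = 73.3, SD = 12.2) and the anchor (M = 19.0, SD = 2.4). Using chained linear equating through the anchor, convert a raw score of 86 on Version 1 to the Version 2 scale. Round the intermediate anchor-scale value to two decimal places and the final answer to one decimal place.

91.8

Version 1 → anchor (Group A): v = (2.1/9.3)(86 − 78.8) + 21.0 = 22.63
anchor → Version 2 (Group B): y = (12.2/2.4)(22.63 − 19.0) + 73.3 = 91.8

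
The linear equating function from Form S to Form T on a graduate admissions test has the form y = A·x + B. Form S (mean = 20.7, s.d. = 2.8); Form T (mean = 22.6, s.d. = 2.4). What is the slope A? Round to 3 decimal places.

0.857

A = SD_Y / SD_X = 2.4 / 2.8 = 0.857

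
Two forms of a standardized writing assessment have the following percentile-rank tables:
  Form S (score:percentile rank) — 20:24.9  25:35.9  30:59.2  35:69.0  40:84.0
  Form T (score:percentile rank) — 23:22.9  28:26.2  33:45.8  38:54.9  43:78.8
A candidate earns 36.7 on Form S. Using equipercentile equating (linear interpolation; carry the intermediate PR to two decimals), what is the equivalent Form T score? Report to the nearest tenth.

PR of 36.7 on Form S: 69.0 + (36.7 − 35)/(40 − 35) × (84.0 − 69.0) = 74.10
On Form T, PR 74.10 falls between score 38 (PR 54.9) and 43 (PR 78.8).
Interpolate: 38 + (74.10 − 54.9)/(78.8 − 54.9) × (43 − 38) = 42.0

42.0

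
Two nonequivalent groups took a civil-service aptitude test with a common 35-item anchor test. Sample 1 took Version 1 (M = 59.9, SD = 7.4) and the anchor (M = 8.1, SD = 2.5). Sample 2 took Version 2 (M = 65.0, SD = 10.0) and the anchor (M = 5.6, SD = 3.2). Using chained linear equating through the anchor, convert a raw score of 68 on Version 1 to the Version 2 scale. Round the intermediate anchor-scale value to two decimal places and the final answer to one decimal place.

Version 1 → anchor (Sample 1): v = (2.5/7.4)(68 − 59.9) + 8.1 = 10.84
anchor → Version 2 (Sample 2): y = (10.0/3.2)(10.84 − 5.6) + 65.0 = 81.4

81.4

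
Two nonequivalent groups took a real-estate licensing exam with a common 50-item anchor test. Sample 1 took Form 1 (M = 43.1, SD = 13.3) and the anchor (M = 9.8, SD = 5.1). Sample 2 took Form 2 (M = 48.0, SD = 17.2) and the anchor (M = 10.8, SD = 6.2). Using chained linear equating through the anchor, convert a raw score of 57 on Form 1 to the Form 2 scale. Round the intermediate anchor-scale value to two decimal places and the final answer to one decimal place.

Form 1 → anchor (Sample 1): v = (5.1/13.3)(57 − 43.1) + 9.8 = 15.13
anchor → Form 2 (Sample 2): y = (17.2/6.2)(15.13 − 10.8) + 48.0 = 60.0

60.0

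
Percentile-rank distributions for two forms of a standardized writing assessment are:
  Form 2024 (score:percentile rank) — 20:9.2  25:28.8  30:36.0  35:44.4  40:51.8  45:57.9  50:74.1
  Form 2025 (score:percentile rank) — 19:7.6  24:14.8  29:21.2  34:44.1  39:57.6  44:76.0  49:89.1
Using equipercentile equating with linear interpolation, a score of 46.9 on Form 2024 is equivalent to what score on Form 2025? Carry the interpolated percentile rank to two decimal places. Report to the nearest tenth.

PR of 46.9 on Form 2024: 57.9 + (46.9 − 45)/(50 − 45) × (74.1 − 57.9) = 64.06
On Form 2025, PR 64.06 falls between score 39 (PR 57.6) and 44 (PR 76.0).
Interpolate: 39 + (64.06 − 57.6)/(76.0 − 57.6) × (44 − 39) = 40.8

40.8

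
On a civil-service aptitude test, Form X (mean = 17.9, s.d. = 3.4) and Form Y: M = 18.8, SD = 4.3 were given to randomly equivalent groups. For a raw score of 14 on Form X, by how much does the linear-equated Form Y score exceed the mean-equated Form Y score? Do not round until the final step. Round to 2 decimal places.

-1.03

Mean-equated: 14 + (18.8 − 17.9) = 14.90
Linear-equated: (4.3/3.4)(14 − 17.9) + 18.8 = 13.868
Difference = 13.868 − 14.90 = -1.03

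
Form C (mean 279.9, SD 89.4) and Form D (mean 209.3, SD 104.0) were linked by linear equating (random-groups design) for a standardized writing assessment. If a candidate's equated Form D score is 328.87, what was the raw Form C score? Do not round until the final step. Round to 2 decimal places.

Invert y = (SD_Y/SD_X)(x − M_X) + M_Y:
x = (SD_X/SD_Y)(y − M_Y) + M_X = (89.4/104.0)(328.87 − 209.3) + 279.9
x = 0.859615 × 119.570 + 279.9 = 382.68

382.68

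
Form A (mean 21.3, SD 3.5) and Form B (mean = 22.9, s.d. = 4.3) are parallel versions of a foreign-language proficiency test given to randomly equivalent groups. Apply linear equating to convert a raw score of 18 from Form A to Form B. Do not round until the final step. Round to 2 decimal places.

Linear equating: y = (SD_Y/SD_X)(x − M_X) + M_Y
y = (4.3/3.5)(18 − 21.3) + 22.9
y = 1.228571 × -3.3 + 22.9 = -4.0543 + 22.9 = 18.85

18.85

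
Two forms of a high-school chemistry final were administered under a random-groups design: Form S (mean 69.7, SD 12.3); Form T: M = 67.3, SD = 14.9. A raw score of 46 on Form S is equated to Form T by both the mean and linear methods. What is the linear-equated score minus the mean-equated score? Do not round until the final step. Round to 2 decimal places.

-5.01

Mean-equated: 46 + (67.3 − 69.7) = 43.60
Linear-equated: (14.9/12.3)(46 − 69.7) + 67.3 = 38.590
Difference = 38.590 − 43.60 = -5.01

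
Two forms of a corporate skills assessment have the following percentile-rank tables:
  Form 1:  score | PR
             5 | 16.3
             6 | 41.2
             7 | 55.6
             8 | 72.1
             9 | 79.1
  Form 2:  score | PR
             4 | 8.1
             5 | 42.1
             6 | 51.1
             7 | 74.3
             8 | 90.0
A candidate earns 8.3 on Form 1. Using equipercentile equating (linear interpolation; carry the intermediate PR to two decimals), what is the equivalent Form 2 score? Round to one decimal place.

7.0

PR of 8.3 on Form 1: 72.1 + (8.3 − 8)/(9 − 8) × (79.1 − 72.1) = 74.20
On Form 2, PR 74.20 falls between score 6 (PR 51.1) and 7 (PR 74.3).
Interpolate: 6 + (74.20 − 51.1)/(74.3 − 51.1) × (7 − 6) = 7.0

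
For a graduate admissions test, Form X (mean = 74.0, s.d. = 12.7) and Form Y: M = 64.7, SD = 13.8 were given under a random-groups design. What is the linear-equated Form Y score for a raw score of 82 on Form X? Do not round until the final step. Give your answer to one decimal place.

Linear equating: y = (SD_Y/SD_X)(x − M_X) + M_Y
y = (13.8/12.7)(82 − 74.0) + 64.7
y = 1.086614 × 8.0 + 64.7 = 8.6929 + 64.7 = 73.4

73.4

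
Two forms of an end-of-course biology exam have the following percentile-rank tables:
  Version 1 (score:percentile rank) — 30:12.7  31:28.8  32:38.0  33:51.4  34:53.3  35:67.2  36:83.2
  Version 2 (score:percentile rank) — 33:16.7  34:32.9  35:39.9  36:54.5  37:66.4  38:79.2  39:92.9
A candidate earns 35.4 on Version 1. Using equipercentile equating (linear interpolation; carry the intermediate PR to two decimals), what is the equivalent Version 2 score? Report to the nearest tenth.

PR of 35.4 on Version 1: 67.2 + (35.4 − 35)/(36 − 35) × (83.2 − 67.2) = 73.60
On Version 2, PR 73.60 falls between score 37 (PR 66.4) and 38 (PR 79.2).
Interpolate: 37 + (73.60 − 66.4)/(79.2 − 66.4) × (38 − 37) = 37.6

37.6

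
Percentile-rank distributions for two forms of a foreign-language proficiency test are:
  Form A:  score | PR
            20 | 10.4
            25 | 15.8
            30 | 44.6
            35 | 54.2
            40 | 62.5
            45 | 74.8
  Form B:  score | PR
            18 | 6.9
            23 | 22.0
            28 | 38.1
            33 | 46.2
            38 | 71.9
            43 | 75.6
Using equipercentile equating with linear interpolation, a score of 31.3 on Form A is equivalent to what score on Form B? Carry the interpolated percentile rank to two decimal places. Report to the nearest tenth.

PR of 31.3 on Form A: 44.6 + (31.3 − 30)/(35 − 30) × (54.2 − 44.6) = 47.10
On Form B, PR 47.10 falls between score 33 (PR 46.2) and 38 (PR 71.9).
Interpolate: 33 + (47.10 − 46.2)/(71.9 − 46.2) × (38 − 33) = 33.2

33.2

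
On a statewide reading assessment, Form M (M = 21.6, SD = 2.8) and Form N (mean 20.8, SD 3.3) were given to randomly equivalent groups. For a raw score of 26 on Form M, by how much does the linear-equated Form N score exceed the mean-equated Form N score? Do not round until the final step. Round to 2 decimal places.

0.79

Mean-equated: 26 + (20.8 − 21.6) = 25.20
Linear-equated: (3.3/2.8)(26 − 21.6) + 20.8 = 25.986
Difference = 25.986 − 25.20 = 0.79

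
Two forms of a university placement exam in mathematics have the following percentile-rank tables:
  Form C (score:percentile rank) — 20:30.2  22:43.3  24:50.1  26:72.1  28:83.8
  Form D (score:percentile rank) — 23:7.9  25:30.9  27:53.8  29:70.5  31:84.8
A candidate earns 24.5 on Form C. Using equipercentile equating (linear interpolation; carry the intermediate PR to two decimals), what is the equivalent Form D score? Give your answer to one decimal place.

PR of 24.5 on Form C: 50.1 + (24.5 − 24)/(26 − 24) × (72.1 − 50.1) = 55.60
On Form D, PR 55.60 falls between score 27 (PR 53.8) and 29 (PR 70.5).
Interpolate: 27 + (55.60 − 53.8)/(70.5 − 53.8) × (29 − 27) = 27.2

27.2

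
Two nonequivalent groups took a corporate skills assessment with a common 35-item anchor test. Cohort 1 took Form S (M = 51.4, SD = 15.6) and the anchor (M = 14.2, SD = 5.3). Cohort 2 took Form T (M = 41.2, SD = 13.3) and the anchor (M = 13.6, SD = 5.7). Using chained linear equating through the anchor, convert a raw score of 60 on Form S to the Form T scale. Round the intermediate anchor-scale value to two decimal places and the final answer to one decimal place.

49.4

Form S → anchor (Cohort 1): v = (5.3/15.6)(60 − 51.4) + 14.2 = 17.12
anchor → Form T (Cohort 2): y = (13.3/5.7)(17.12 − 13.6) + 41.2 = 49.4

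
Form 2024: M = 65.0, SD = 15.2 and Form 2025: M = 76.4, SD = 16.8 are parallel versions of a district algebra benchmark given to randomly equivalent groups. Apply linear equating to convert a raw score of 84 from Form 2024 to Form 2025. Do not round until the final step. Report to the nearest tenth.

Linear equating: y = (SD_Y/SD_X)(x − M_X) + M_Y
y = (16.8/15.2)(84 − 65.0) + 76.4
y = 1.105263 × 19.0 + 76.4 = 21.0000 + 76.4 = 97.4

97.4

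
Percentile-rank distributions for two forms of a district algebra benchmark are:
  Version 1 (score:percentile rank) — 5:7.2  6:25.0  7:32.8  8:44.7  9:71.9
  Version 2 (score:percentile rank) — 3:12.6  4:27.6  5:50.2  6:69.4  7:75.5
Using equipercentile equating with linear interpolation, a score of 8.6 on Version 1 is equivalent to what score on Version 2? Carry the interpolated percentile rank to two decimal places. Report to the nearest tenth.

5.6

PR of 8.6 on Version 1: 44.7 + (8.6 − 8)/(9 − 8) × (71.9 − 44.7) = 61.02
On Version 2, PR 61.02 falls between score 5 (PR 50.2) and 6 (PR 69.4).
Interpolate: 5 + (61.02 − 50.2)/(69.4 − 50.2) × (6 − 5) = 5.6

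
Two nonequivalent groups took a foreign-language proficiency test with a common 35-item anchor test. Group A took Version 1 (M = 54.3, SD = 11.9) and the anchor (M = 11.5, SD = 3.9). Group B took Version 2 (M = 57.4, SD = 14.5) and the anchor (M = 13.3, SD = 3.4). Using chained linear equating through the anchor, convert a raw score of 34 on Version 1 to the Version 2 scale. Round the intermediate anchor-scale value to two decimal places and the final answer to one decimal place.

Version 1 → anchor (Group A): v = (3.9/11.9)(34 − 54.3) + 11.5 = 4.85
anchor → Version 2 (Group B): y = (14.5/3.4)(4.85 − 13.3) + 57.4 = 21.4

21.4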